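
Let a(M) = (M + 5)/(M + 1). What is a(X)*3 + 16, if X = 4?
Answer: 107/5 ≈ 21.400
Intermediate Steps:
a(M) = (5 + M)/(1 + M)
a(X)*3 + 16 = ((5 + 4)/(1 + 4))*3 + 16 = (9/5)*3 + 16 = 27/5 + 16 = 107/5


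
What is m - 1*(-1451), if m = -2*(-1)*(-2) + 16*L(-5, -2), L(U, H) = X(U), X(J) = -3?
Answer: 1399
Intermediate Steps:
L(U, H) = -3
m = -52 (m = -2*(-1)*(-2) + 16*(-3) = 2*(-2) - 48 = -4 - 48 = -52)
m - 1*(-1451) = -52 - 1*(-1451) = -52 + 1451 = 1399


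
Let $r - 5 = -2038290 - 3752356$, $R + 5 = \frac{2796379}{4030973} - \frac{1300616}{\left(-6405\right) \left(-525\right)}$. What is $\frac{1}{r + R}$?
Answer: $- \frac{13554650584125}{78490179025935139243} \approx -1.7269 \cdot 10^{-7}$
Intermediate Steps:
$R = - \frac{63612826965118}{13554650584125}$ ($R = -5 + \left(\frac{2796379}{4030973} - \frac{1300616}{\left(-6405\right) \left(-525\right)}\right) = -5 + \left(2796379 \cdot \frac{1}{4030973} - \frac{1300616}{3362625}\right) = -5 + \left(\frac{2796379}{4030973} - \frac{1300616}{3362625}\right) = -5 + \frac{4160425955507}{13554650584125} = - \frac{63612826965118}{13554650584125} \approx -4.6931$)
$r = -5790641$ ($r = 5 - 5790646 = -5790641$)
$\frac{1}{r + R} = \frac{1}{-5790641 - \frac{63612826965118}{13554650584125}} = \frac{1}{- \frac{78490179025935139243}{13554650584125}} = - \frac{13554650584125}{78490179025935139243}$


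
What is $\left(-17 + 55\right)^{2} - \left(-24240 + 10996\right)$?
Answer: $14688$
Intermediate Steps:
$\left(-17 + 55\right)^{2} - \left(-24240 + 10996\right) = 38^{2} - -13244 = 1444 + 13244 = 14688$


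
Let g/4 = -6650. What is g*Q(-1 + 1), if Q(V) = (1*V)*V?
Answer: 0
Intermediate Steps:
g = -26600 (g = 4*(-6650) = -26600)
Q(V) = V² (Q(V) = V*V = V²)
g*Q(-1 + 1) = -26600*(-1 + 1)² = -26600*0² = -26600*0 = 0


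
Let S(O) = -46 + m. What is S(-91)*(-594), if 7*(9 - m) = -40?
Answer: 130086/7 ≈ 18584.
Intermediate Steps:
m = 103/7 (m = 9 - 1/7*(-40) = 9 + 40/7 = 103/7 ≈ 14.714)
S(O) = -219/7 (S(O) = -46 + 103/7 = -219/7)
S(-91)*(-594) = -219/7*(-594) = 130086/7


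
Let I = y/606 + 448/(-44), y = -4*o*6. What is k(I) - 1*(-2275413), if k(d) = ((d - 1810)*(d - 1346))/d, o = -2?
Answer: 6331870726353/3117466 ≈ 2.0311e+6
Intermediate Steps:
y = 48 (y = -4*(-2)*6 = 8*6 = 48)
I = -11224/1111 (I = 48/606 + 448/(-44) = 48*(1/606) + 448*(-1/44) = 8/101 - 112/11 = -11224/1111 ≈ -10.103)
k(d) = (-1810 + d)*(-1346 + d)/d (k(d) = ((-1810 + d)*(-1346 + d))/d = (-1810 + d)*(-1346 + d)/d)
k(I) - 1*(-2275413) = (-3156 - 11224/1111 + 2436260/(-11224/1111)) - 1*(-2275413) = (-3156 - 11224/1111 + 2436260*(-1111/11224)) + 2275413 = (-3156 - 11224/1111 - 676671215/2806) + 2275413 = -761651937105/3117466 + 2275413 = 6331870726353/3117466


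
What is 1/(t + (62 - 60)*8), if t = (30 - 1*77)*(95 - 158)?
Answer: 1/2977 ≈ 0.00033591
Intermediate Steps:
t = 2961 (t = (30 - 77)*(-63) = -47*(-63) = 2961)
1/(t + (62 - 60)*8) = 1/(2961 + (62 - 60)*8) = 1/(2961 + 2*8) = 1/(2961 + 16) = 1/2977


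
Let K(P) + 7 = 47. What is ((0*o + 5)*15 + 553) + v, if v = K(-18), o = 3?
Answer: 668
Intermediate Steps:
K(P) = 40 (K(P) = -7 + 47 = 40)
v = 40
((0*o + 5)*15 + 553) + v = ((0*3 + 5)*15 + 553) + 40 = ((0 + 5)*15 + 553) + 40 = (5*15 + 553) + 40 = (75 + 553) + 40 = 628 + 40 = 668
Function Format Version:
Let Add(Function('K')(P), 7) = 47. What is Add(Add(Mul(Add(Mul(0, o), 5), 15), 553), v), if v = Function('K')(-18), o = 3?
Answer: 668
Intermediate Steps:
Function('K')(P) = 40 (Function('K')(P) = Add(-7, 47) = 40)
v = 40
Add(Add(Mul(Add(Mul(0, o), 5), 15), 553), v) = Add(Add(Mul(Add(Mul(0, 3), 5), 15), 553), 40) = Add(Add(Mul(Add(0, 5), 15), 553), 40) = Add(Add(Mul(5, 15), 553), 40) = Add(Add(75, 553), 40) = Add(628, 40) = 668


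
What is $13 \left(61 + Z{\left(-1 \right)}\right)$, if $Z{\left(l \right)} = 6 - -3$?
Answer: $910$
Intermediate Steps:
$Z{\left(l \right)} = 9$ ($Z{\left(l \right)} = 6 + 3 = 9$)
$13 \left(61 + Z{\left(-1 \right)}\right) = 13 \left(61 + 9\right) = 13 \cdot 70 = 910$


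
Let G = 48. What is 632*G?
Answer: 30336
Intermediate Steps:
632*G = 632*48 = 30336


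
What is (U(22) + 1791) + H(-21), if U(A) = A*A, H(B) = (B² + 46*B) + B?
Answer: 1729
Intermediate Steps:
H(B) = B² + 47*B
U(A) = A²
(U(22) + 1791) + H(-21) = (22² + 1791) - 21*(47 - 21) = (484 + 1791) - 21*26 = 2275 - 546 = 1729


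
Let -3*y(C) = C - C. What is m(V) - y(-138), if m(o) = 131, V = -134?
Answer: 131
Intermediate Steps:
y(C) = 0 (y(C) = -(C - C)/3 = -⅓*0 = 0)
m(V) - y(-138) = 131 - 1*0 = 131 + 0 = 131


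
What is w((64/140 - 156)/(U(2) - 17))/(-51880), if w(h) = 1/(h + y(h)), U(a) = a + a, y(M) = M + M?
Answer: -91/169460832 ≈ -5.3700e-7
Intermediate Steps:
y(M) = 2*M
U(a) = 2*a
w(h) = 1/(3*h) (w(h) = 1/(h + 2*h) = 1/(3*h))
w((64/140 - 156)/(U(2) - 17))/(-51880) = (1/(3*(((64/140 - 156)/(2*2 - 17)))))/(-51880) = (1/(3*(((64*(1/140) - 156)/(4 - 17)))))*(-1/51880) = (1/(3*(((16/35 - 156)/(-13)))))*(-1/51880) = (1/(3*((-5444/35*(-1/13)))))*(-1/51880) = (1/(3*(5444/455)))*(-1/51880) = ((⅓)*(455/5444))*(-1/51880) = (455/16332)*(-1/51880) = -91/169460832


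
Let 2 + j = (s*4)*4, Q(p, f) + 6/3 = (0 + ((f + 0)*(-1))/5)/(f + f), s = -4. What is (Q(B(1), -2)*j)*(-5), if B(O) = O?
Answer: -693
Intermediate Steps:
Q(p, f) = -21/10 (Q(p, f) = -2 + (0 + ((f + 0)*(-1))/5)/(f + f) = -2 + (0 + (f*(-1))*(⅕))/((2*f)) = -2 + (0 - f*(⅕))*(1/(2*f)) = -2 + (0 - f/5)*(1/(2*f)) = -2 + (-f/5)*(1/(2*f)) = -2 - ⅒ = -21/10)
j = -66 (j = -2 - 4*4*4 = -2 - 16*4 = -2 - 64 = -66)
(Q(B(1), -2)*j)*(-5) = -21/10*(-66)*(-5) = (693/5)*(-5) = -693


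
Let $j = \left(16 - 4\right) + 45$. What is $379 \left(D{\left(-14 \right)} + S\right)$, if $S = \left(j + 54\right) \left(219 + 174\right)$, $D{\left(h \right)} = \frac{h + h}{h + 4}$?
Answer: $\frac{82670891}{5} \approx 1.6534 \cdot 10^{7}$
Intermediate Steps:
$j = 57$ ($j = 12 + 45 = 57$)
$D{\left(h \right)} = \frac{2 h}{4 + h}$
$S = 43623$ ($S = \left(57 + 54\right) \left(219 + 174\right) = 111 \cdot 393 = 43623$)
$379 \left(D{\left(-14 \right)} + S\right) = 379 \left(2 \left(-14\right) \frac{1}{4 - 14} + 43623\right) = 379 \left(2 \left(-14\right) \frac{1}{-10} + 43623\right) = 379 \left(2 \left(-14\right) \left(- \frac{1}{10}\right) + 43623\right) = 379 \left(\frac{14}{5} + 43623\right) = 379 \cdot \frac{218129}{5} = \frac{82670891}{5}$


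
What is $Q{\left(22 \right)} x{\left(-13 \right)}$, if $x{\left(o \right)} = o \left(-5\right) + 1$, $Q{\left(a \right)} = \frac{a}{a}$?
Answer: $66$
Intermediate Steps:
$Q{\left(a \right)} = 1$
$x{\left(o \right)} = 1 - 5 o$ ($x{\left(o \right)} = - 5 o + 1 = 1 - 5 o$)
$Q{\left(22 \right)} x{\left(-13 \right)} = 1 \left(1 - -65\right) = 1 \left(1 + 65\right) = 1 \cdot 66 = 66$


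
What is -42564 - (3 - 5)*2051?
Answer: -38462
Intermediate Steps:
-42564 - (3 - 5)*2051 = -42564 - (-2)*2051 = -42564 - 1*(-4102) = -42564 + 4102 = -38462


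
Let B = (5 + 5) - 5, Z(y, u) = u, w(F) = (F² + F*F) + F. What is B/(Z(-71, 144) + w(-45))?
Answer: 5/4149 ≈ 0.0012051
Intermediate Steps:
w(F) = F + 2*F² (w(F) = (F² + F²) + F = 2*F² + F = F + 2*F²)
B = 5 (B = 10 - 5 = 5)
B/(Z(-71, 144) + w(-45)) = 5/(144 - 45*(1 + 2*(-45))) = 5/(144 - 45*(1 - 90)) = 5/(144 - 45*(-89)) = 5/(144 + 4005) = 5/4149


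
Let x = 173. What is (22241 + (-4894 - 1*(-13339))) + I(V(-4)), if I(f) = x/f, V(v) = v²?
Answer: 491149/16 ≈ 30697.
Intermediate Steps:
I(f) = 173/f
(22241 + (-4894 - 1*(-13339))) + I(V(-4)) = (22241 + (-4894 - 1*(-13339))) + 173/((-4)²) = (22241 + (-4894 + 13339)) + 173/16 = (22241 + 8445) + 173*(1/16) = 30686 + 173/16 = 491149/16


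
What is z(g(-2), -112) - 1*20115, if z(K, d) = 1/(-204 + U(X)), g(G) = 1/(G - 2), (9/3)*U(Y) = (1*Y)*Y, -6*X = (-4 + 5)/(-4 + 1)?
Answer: -3988543977/198287 ≈ -20115.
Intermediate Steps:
X = 1/18 (X = -(-4 + 5)/(6*(-4 + 1)) = -1/(6*(-3)) = -(-1)/(6*3) = -⅙*(-⅓) = 1/18 ≈ 0.055556)
U(Y) = Y²/3 (U(Y) = ((1*Y)*Y)/3 = (Y*Y)/3 = Y²/3)
g(G) = 1/(-2 + G)
z(K, d) = -972/198287 (z(K, d) = 1/(-204 + (1/18)²/3) = 1/(-204 + (⅓)*(1/324)) = 1/(-204 + 1/972) = 1/(-198287/972) = -972/198287)
z(g(-2), -112) - 1*20115 = -972/198287 - 1*20115 = -972/198287 - 20115 = -3988543977/198287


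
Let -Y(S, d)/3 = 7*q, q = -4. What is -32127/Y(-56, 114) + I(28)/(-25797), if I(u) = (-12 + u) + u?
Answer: -276261305/722316 ≈ -382.47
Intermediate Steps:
I(u) = -12 + 2*u
Y(S, d) = 84 (Y(S, d) = -21*(-4) = -3*(-28) = 84)
-32127/Y(-56, 114) + I(28)/(-25797) = -32127/84 + (-12 + 2*28)/(-25797) = -32127*1/84 + (-12 + 56)*(-1/25797) = -10709/28 + 44*(-1/25797) = -10709/28 - 44/25797 = -276261305/722316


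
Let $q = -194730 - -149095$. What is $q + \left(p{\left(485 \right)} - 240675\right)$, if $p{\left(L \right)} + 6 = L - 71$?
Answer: $-285902$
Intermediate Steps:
$p{\left(L \right)} = -77 + L$ ($p{\left(L \right)} = -6 + \left(L - 71\right) = -6 + \left(-71 + L\right) = -77 + L$)
$q = -45635$ ($q = -194730 + 149095 = -45635$)
$q + \left(p{\left(485 \right)} - 240675\right) = -45635 + \left(\left(-77 + 485\right) - 240675\right) = -45635 + \left(408 - 240675\right) = -45635 - 240267 = -285902$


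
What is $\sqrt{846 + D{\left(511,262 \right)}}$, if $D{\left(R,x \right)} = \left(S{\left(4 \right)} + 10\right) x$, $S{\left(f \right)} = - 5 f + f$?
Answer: $11 i \sqrt{6} \approx 26.944 i$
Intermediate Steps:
$S{\left(f \right)} = - 4 f$
$D{\left(R,x \right)} = - 6 x$ ($D{\left(R,x \right)} = \left(\left(-4\right) 4 + 10\right) x = \left(-16 + 10\right) x = - 6 x$)
$\sqrt{846 + D{\left(511,262 \right)}} = \sqrt{846 - 1572} = \sqrt{-726} = 11 i \sqrt{6}$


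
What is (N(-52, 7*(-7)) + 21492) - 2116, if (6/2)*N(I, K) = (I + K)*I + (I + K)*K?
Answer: 68329/3 ≈ 22776.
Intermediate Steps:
N(I, K) = I*(I + K)/3 + K*(I + K)/3 (N(I, K) = ((I + K)*I + (I + K)*K)/3 = (I*(I + K) + K*(I + K))/3 = I*(I + K)/3 + K*(I + K)/3)
(N(-52, 7*(-7)) + 21492) - 2116 = (((1/3)*(-52)**2 + (7*(-7))**2/3 + (2/3)*(-52)*(7*(-7))) + 21492) - 2116 = (((1/3)*2704 + (1/3)*(-49)**2 + (2/3)*(-52)*(-49)) + 21492) - 2116 = ((2704/3 + (1/3)*2401 + 5096/3) + 21492) - 2116 = ((2704/3 + 2401/3 + 5096/3) + 21492) - 2116 = (10201/3 + 21492) - 2116 = 74677/3 - 2116 = 68329/3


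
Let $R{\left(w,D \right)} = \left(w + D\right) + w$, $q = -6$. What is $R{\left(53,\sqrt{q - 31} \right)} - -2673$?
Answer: $2779 + i \sqrt{37} \approx 2779.0 + 6.0828 i$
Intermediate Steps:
$R{\left(w,D \right)} = D + 2 w$ ($R{\left(w,D \right)} = \left(D + w\right) + w = D + 2 w$)
$R{\left(53,\sqrt{q - 31} \right)} - -2673 = \left(\sqrt{-6 - 31} + 2 \cdot 53\right) - -2673 = \left(\sqrt{-37} + 106\right) + 2673 = \left(i \sqrt{37} + 106\right) + 2673 = \left(106 + i \sqrt{37}\right) + 2673 = 2779 + i \sqrt{37}$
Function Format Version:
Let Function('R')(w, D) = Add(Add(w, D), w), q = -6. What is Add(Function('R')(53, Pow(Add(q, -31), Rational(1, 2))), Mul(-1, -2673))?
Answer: Add(2779, Mul(I, Pow(37, Rational(1, 2)))) ≈ Add(2779.0, Mul(6.0828, I))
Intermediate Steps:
Function('R')(w, D) = Add(D, Mul(2, w)) (Function('R')(w, D) = Add(Add(D, w), w) = Add(D, Mul(2, w)))
Add(Function('R')(53, Pow(Add(q, -31), Rational(1, 2))), Mul(-1, -2673)) = Add(Add(Pow(Add(-6, -31), Rational(1, 2)), Mul(2, 53)), Mul(-1, -2673)) = Add(Add(Pow(-37, Rational(1, 2)), 106), 2673) = Add(Add(Mul(I, Pow(37, Rational(1, 2))), 106), 2673) = Add(Add(106, Mul(I, Pow(37, Rational(1, 2)))), 2673) = Add(2779, Mul(I, Pow(37, Rational(1, 2))))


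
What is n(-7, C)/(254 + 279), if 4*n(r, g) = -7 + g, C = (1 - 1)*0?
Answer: -7/2132 ≈ -0.0032833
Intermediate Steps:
C = 0 (C = 0*0 = 0)
n(r, g) = -7/4 + g/4 (n(r, g) = (-7 + g)/4 = -7/4 + g/4)
n(-7, C)/(254 + 279) = (-7/4 + (¼)*0)/(254 + 279) = (-7/4 + 0)/533 = (1/533)*(-7/4) = -7/2132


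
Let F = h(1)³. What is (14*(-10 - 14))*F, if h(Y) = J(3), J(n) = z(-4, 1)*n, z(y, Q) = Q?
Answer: -9072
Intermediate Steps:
J(n) = n (J(n) = 1*n = n)
h(Y) = 3
F = 27 (F = 3³ = 27)
(14*(-10 - 14))*F = (14*(-10 - 14))*27 = (14*(-24))*27 = -336*27 = -9072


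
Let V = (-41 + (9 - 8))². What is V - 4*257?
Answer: 572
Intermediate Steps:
V = 1600 (V = (-41 + 1)² = (-40)² = 1600)
V - 4*257 = 1600 - 4*257 = 1600 - 1028 = 572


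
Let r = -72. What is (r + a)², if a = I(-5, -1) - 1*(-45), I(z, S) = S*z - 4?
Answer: 676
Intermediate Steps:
I(z, S) = -4 + S*z
a = 46 (a = (-4 - 1*(-5)) - 1*(-45) = (-4 + 5) + 45 = 1 + 45 = 46)
(r + a)² = (-72 + 46)² = (-26)² = 676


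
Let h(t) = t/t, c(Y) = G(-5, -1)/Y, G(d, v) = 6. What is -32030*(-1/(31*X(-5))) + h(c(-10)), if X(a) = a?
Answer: -6375/31 ≈ -205.65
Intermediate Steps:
c(Y) = 6/Y
h(t) = 1
-32030*(-1/(31*X(-5))) + h(c(-10)) = -32030/((-5*(-31))) + 1 = -32030/155 + 1 = -32030*1/155 + 1 = -6406/31 + 1 = -6375/31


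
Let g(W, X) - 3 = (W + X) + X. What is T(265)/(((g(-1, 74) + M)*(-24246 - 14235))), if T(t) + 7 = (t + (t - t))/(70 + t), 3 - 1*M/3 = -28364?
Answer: 416/219796429977 ≈ 1.8927e-9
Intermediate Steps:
g(W, X) = 3 + W + 2*X (g(W, X) = 3 + ((W + X) + X) = 3 + (W + 2*X) = 3 + W + 2*X)
M = 85101 (M = 9 - 3*(-28364) = 9 + 85092 = 85101)
T(t) = -7 + t/(70 + t) (T(t) = -7 + (t + (t - t))/(70 + t) = -7 + (t + 0)/(70 + t) = -7 + t/(70 + t))
T(265)/(((g(-1, 74) + M)*(-24246 - 14235))) = (2*(-245 - 3*265)/(70 + 265))/((((3 - 1 + 2*74) + 85101)*(-24246 - 14235))) = (2*(-245 - 795)/335)/((((3 - 1 + 148) + 85101)*(-38481))) = (2*(1/335)*(-1040))/(((150 + 85101)*(-38481))) = -416/(67*(85251*(-38481))) = -416/67/(-3280543731) = -416/67*(-1/3280543731) = 416/219796429977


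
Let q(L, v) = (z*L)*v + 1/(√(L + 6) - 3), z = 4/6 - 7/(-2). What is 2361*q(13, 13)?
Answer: 8316229/5 + 2361*√19/10 ≈ 1.6643e+6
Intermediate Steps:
z = 25/6 (z = 4*(⅙) - 7*(-½) = ⅔ + 7/2 = 25/6 ≈ 4.1667)
q(L, v) = 1/(-3 + √(6 + L)) + 25*L*v/6 (q(L, v) = (25*L/6)*v + 1/(√(L + 6) - 3) = 25*L*v/6 + 1/(√(6 + L) - 3) = 25*L*v/6 + 1/(-3 + √(6 + L)) = 1/(-3 + √(6 + L)) + 25*L*v/6)
2361*q(13, 13) = 2361*((6 - 75*13*13 + 25*13*13*√(6 + 13))/(6*(-3 + √(6 + 13)))) = 2361*((6 - 12675 + 25*13*13*√19)/(6*(-3 + √19))) = 2361*((6 - 12675 + 4225*√19)/(6*(-3 + √19))) = 2361*((-12669 + 4225*√19)/(6*(-3 + √19))) = 787*(-12669 + 4225*√19)/(2*(-3 + √19))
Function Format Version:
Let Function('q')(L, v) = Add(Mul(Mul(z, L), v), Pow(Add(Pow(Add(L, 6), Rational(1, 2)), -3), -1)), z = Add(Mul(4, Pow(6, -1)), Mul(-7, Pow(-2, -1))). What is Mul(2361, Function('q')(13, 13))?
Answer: Add(Rational(8316229, 5), Mul(Rational(2361, 10), Pow(19, Rational(1, 2)))) ≈ 1.6643e+6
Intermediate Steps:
z = Rational(25, 6) (z = Add(Mul(4, Rational(1, 6)), Mul(-7, Rational(-1, 2))) = Add(Rational(2, 3), Rational(7, 2)) = Rational(25, 6) ≈ 4.1667)
Function('q')(L, v) = Add(Pow(Add(-3, Pow(Add(6, L), Rational(1, 2))), -1), Mul(Rational(25, 6), L, v)) (Function('q')(L, v) = Add(Mul(Mul(Rational(25, 6), L), v), Pow(Add(Pow(Add(L, 6), Rational(1, 2)), -3), -1)) = Add(Mul(Rational(25, 6), L, v), Pow(Add(Pow(Add(6, L), Rational(1, 2)), -3), -1)) = Add(Mul(Rational(25, 6), L, v), Pow(Add(-3, Pow(Add(6, L), Rational(1, 2))), -1)) = Add(Pow(Add(-3, Pow(Add(6, L), Rational(1, 2))), -1), Mul(Rational(25, 6), L, v)))
Mul(2361, Function('q')(13, 13)) = Mul(2361, Mul(Rational(1, 6), Pow(Add(-3, Pow(Add(6, 13), Rational(1, 2))), -1), Add(6, Mul(-75, 13, 13), Mul(25, 13, 13, Pow(Add(6, 13), Rational(1, 2)))))) = Mul(2361, Mul(Rational(1, 6), Pow(Add(-3, Pow(19, Rational(1, 2))), -1), Add(6, -12675, Mul(25, 13, 13, Pow(19, Rational(1, 2)))))) = Mul(2361, Mul(Rational(1, 6), Pow(Add(-3, Pow(19, Rational(1, 2))), -1), Add(6, -12675, Mul(4225, Pow(19, Rational(1, 2)))))) = Mul(2361, Mul(Rational(1, 6), Pow(Add(-3, Pow(19, Rational(1, 2))), -1), Add(-12669, Mul(4225, Pow(19, Rational(1, 2)))))) = Mul(Rational(787, 2), Pow(Add(-3, Pow(19, Rational(1, 2))), -1), Add(-12669, Mul(4225, Pow(19, Rational(1, 2)))))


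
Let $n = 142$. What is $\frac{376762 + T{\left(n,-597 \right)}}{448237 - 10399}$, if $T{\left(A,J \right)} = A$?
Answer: $\frac{188452}{218919} \approx 0.86083$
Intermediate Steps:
$\frac{376762 + T{\left(n,-597 \right)}}{448237 - 10399} = \frac{376762 + 142}{448237 - 10399} = \frac{376904}{448237 + \left(-164925 + 154526\right)} = \frac{376904}{448237 - 10399} = \frac{376904}{437838} = 376904 \cdot \frac{1}{437838} = \frac{188452}{218919}$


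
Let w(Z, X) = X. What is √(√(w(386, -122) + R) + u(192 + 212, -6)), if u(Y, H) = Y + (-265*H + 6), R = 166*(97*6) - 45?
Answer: √(2000 + √96445) ≈ 48.068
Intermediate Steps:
R = 96567 (R = 166*582 - 45 = 96612 - 45 = 96567)
u(Y, H) = 6 + Y - 265*H (u(Y, H) = Y + (6 - 265*H) = 6 + Y - 265*H)
√(√(w(386, -122) + R) + u(192 + 212, -6)) = √(√(-122 + 96567) + (6 + (192 + 212) - 265*(-6))) = √(√96445 + (6 + 404 + 1590)) = √(√96445 + 2000) = √(2000 + √96445)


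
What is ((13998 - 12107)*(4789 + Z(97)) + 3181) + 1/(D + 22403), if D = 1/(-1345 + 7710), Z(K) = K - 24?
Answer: 1311478896624773/142595096 ≈ 9.1972e+6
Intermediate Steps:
Z(K) = -24 + K
D = 1/6365 ≈ 0.00015711
((13998 - 12107)*(4789 + Z(97)) + 3181) + 1/(D + 22403) = ((13998 - 12107)*(4789 + (-24 + 97)) + 3181) + 1/(1/6365 + 22403) = (1891*(4789 + 73) + 3181) + 1/(142595096/6365) = (1891*4862 + 3181) + 6365/142595096 = (9194042 + 3181) + 6365/142595096 = 9197223 + 6365/142595096 = 1311478896624773/142595096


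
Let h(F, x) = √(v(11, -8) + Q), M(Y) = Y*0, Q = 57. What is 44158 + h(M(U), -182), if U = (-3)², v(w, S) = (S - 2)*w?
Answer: 44158 + I*√53 ≈ 44158.0 + 7.2801*I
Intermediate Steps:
v(w, S) = w*(-2 + S) (v(w, S) = (-2 + S)*w = w*(-2 + S))
U = 9
M(Y) = 0
h(F, x) = I*√53 (h(F, x) = √(11*(-2 - 8) + 57) = √(11*(-10) + 57) = √(-110 + 57) = √(-53) = I*√53)
44158 + h(M(U), -182) = 44158 + I*√53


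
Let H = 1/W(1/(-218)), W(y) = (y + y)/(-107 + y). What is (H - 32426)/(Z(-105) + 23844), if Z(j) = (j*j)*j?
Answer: 3775/206142 ≈ 0.018313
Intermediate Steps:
W(y) = 2*y/(-107 + y) (W(y) = (2*y)/(-107 + y) = 2*y/(-107 + y))
H = 23327/2 (H = 1/(2/(-218*(-107 + 1/(-218)))) = 1/(2*(-1/218)/(-107 - 1/218)) = 1/(2*(-1/218)/(-23327/218)) = 1/(2*(-1/218)*(-218/23327)) = 1/(2/23327) = 23327/2 ≈ 11664.)
Z(j) = j**3 (Z(j) = j**2*j = j**3)
(H - 32426)/(Z(-105) + 23844) = (23327/2 - 32426)/((-105)**3 + 23844) = -41525/(2*(-1157625 + 23844)) = -41525/2/(-1133781) = -41525/2*(-1/1133781) = 3775/206142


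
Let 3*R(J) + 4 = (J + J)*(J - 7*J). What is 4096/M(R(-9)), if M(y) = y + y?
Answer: -384/61 ≈ -6.2951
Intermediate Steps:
R(J) = -4/3 - 4*J² (R(J) = -4/3 + ((J + J)*(J - 7*J))/3 = -4/3 + ((2*J)*(-6*J))/3 = -4/3 + (-12*J²)/3 = -4/3 - 4*J²)
M(y) = 2*y
4096/M(R(-9)) = 4096/((2*(-4/3 - 4*(-9)²))) = 4096/((2*(-4/3 - 4*81))) = 4096/((2*(-4/3 - 324))) = 4096/((2*(-976/3))) = 4096/(-1952/3) = 4096*(-3/1952) = -384/61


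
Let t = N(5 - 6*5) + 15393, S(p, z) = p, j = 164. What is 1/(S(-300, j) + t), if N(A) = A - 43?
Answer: 1/15025 ≈ 6.6556e-5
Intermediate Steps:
N(A) = -43 + A
t = 15325 (t = (-43 + (5 - 6*5)) + 15393 = (-43 + (5 - 30)) + 15393 = (-43 - 25) + 15393 = -68 + 15393 = 15325)
1/(S(-300, j) + t) = 1/(-300 + 15325) = 1/15025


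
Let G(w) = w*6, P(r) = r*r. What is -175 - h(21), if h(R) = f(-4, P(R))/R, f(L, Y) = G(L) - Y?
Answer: -1070/7 ≈ -152.86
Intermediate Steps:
P(r) = r²
G(w) = 6*w
f(L, Y) = -Y + 6*L (f(L, Y) = 6*L - Y = -Y + 6*L)
h(R) = (-24 - R²)/R (h(R) = (-R² + 6*(-4))/R = (-R² - 24)/R = (-24 - R²)/R)
-175 - h(21) = -175 - (-1*21 - 24/21) = -175 - (-21 - 24*1/21) = -175 - (-21 - 8/7) = -175 - 1*(-155/7) = -175 + 155/7 = -1070/7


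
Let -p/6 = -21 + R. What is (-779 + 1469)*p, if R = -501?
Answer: 2161080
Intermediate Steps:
p = 3132 (p = -6*(-21 - 501) = -6*(-522) = 3132)
(-779 + 1469)*p = (-779 + 1469)*3132 = 690*3132 = 2161080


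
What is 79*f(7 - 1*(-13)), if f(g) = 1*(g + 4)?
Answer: 1896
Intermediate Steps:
f(g) = 4 + g (f(g) = 1*(4 + g) = 4 + g)
79*f(7 - 1*(-13)) = 79*(4 + (7 - 1*(-13))) = 79*(4 + (7 + 13)) = 79*(4 + 20) = 79*24 = 1896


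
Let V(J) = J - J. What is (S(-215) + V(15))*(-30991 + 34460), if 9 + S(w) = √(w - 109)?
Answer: -31221 + 62442*I ≈ -31221.0 + 62442.0*I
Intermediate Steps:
V(J) = 0
S(w) = -9 + √(-109 + w) (S(w) = -9 + √(w - 109) = -9 + √(-109 + w))
(S(-215) + V(15))*(-30991 + 34460) = ((-9 + √(-109 - 215)) + 0)*(-30991 + 34460) = ((-9 + √(-324)) + 0)*3469 = ((-9 + 18*I) + 0)*3469 = (-9 + 18*I)*3469 = -31221 + 62442*I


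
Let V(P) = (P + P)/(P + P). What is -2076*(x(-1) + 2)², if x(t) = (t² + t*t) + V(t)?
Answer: -51900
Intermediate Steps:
V(P) = 1 (V(P) = (2*P)/((2*P)) = (2*P)*(1/(2*P)) = 1)
x(t) = 1 + 2*t² (x(t) = (t² + t*t) + 1 = (t² + t²) + 1 = 2*t² + 1 = 1 + 2*t²)
-2076*(x(-1) + 2)² = -2076*((1 + 2*(-1)²) + 2)² = -2076*((1 + 2*1) + 2)² = -2076*((1 + 2) + 2)² = -2076*(3 + 2)² = -2076*5² = -2076*25 = -51900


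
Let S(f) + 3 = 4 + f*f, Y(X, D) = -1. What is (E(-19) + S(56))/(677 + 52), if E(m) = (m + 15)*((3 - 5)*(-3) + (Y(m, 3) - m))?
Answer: 3041/729 ≈ 4.1715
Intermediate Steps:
S(f) = 1 + f² (S(f) = -3 + (4 + f*f) = -3 + (4 + f²) = 1 + f²)
E(m) = (5 - m)*(15 + m) (E(m) = (m + 15)*((3 - 5)*(-3) + (-1 - m)) = (15 + m)*(-2*(-3) + (-1 - m)) = (15 + m)*(6 + (-1 - m)) = (15 + m)*(5 - m) = (5 - m)*(15 + m))
(E(-19) + S(56))/(677 + 52) = ((75 - 1*(-19)² - 10*(-19)) + (1 + 56²))/(677 + 52) = ((75 - 1*361 + 190) + (1 + 3136))/729 = ((75 - 361 + 190) + 3137)*(1/729) = (-96 + 3137)*(1/729) = 3041*(1/729) = 3041/729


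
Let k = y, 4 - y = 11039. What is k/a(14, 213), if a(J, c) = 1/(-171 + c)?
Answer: -463470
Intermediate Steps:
y = -11035 (y = 4 - 1*11039 = 4 - 11039 = -11035)
k = -11035
k/a(14, 213) = -11035/(1/(-171 + 213)) = -11035/(1/42) = -11035/1/42 = -11035*42 = -463470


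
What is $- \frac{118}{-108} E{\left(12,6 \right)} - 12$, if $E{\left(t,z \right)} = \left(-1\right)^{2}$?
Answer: $- \frac{589}{54} \approx -10.907$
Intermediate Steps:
$E{\left(t,z \right)} = 1$
$- \frac{118}{-108} E{\left(12,6 \right)} - 12 = - \frac{118}{-108} \cdot 1 - 12 = \left(-118\right) \left(- \frac{1}{108}\right) 1 - 12 = \frac{59}{54} \cdot 1 - 12 = \frac{59}{54} - 12 = - \frac{589}{54}$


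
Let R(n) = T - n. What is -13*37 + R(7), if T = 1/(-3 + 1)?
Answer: -977/2 ≈ -488.50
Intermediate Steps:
T = -½ (T = 1/(-2) = -½ ≈ -0.50000)
R(n) = -½ - n
-13*37 + R(7) = -13*37 + (-½ - 1*7) = -481 + (-½ - 7) = -481 - 15/2 = -977/2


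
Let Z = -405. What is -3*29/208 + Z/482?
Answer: -63087/50128 ≈ -1.2585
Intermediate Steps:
-3*29/208 + Z/482 = -3*29/208 - 405/482 = -87*1/208 - 405*1/482 = -87/208 - 405/482 = -63087/50128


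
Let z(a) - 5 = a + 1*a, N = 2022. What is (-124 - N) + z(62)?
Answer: -2017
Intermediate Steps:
z(a) = 5 + 2*a (z(a) = 5 + (a + 1*a) = 5 + (a + a) = 5 + 2*a)
(-124 - N) + z(62) = (-124 - 1*2022) + (5 + 2*62) = (-124 - 2022) + (5 + 124) = -2146 + 129 = -2017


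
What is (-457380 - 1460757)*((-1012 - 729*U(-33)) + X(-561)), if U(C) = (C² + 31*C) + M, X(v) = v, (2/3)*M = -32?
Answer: 28187023215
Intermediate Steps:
M = -48 (M = (3/2)*(-32) = -48)
U(C) = -48 + C² + 31*C (U(C) = (C² + 31*C) - 48 = -48 + C² + 31*C)
(-457380 - 1460757)*((-1012 - 729*U(-33)) + X(-561)) = (-457380 - 1460757)*((-1012 - 729*(-48 + (-33)² + 31*(-33))) - 561) = -1918137*((-1012 - 729*(-48 + 1089 - 1023)) - 561) = -1918137*((-1012 - 729*18) - 561) = -1918137*((-1012 - 13122) - 561) = -1918137*(-14134 - 561) = -1918137*(-14695) = 28187023215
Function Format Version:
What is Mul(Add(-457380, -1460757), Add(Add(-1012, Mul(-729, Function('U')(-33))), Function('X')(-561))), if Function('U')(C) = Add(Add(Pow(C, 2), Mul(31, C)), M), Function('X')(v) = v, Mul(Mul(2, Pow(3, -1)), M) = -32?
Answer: 28187023215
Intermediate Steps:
M = -48 (M = Mul(Rational(3, 2), -32) = -48)
Function('U')(C) = Add(-48, Pow(C, 2), Mul(31, C)) (Function('U')(C) = Add(Add(Pow(C, 2), Mul(31, C)), -48) = Add(-48, Pow(C, 2), Mul(31, C)))
Mul(Add(-457380, -1460757), Add(Add(-1012, Mul(-729, Function('U')(-33))), Function('X')(-561))) = Mul(Add(-457380, -1460757), Add(Add(-1012, Mul(-729, Add(-48, Pow(-33, 2), Mul(31, -33)))), -561)) = Mul(-1918137, Add(Add(-1012, Mul(-729, Add(-48, 1089, -1023))), -561)) = Mul(-1918137, Add(Add(-1012, Mul(-729, 18)), -561)) = Mul(-1918137, Add(Add(-1012, -13122), -561)) = Mul(-1918137, Add(-14134, -561)) = Mul(-1918137, -14695) = 28187023215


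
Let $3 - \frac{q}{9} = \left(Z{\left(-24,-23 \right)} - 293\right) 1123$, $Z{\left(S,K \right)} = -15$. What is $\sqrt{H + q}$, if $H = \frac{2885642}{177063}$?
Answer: $\frac{\sqrt{97596593449724973}}{177063} \approx 1764.4$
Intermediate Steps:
$H = \frac{2885642}{177063}$ ($H = 2885642 \cdot \frac{1}{177063} = \frac{2885642}{177063} \approx 16.297$)
$q = 3112983$ ($q = 27 - 9 \left(-15 - 293\right) 1123 = 27 - 9 \left(\left(-308\right) 1123\right) = 27 - -3112956 = 27 + 3112956 = 3112983$)
$\sqrt{H + q} = \sqrt{\frac{2885642}{177063} + 3112983} = \sqrt{\frac{551196994571}{177063}} = \frac{\sqrt{97596593449724973}}{177063}$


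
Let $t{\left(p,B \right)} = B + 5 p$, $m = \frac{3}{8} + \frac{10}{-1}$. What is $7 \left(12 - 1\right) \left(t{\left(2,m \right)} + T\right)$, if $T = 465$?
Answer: $\frac{286671}{8} \approx 35834.0$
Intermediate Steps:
$m = - \frac{77}{8}$ ($m = 3 \cdot \frac{1}{8} + 10 \left(-1\right) = \frac{3}{8} - 10 = - \frac{77}{8} \approx -9.625$)
$7 \left(12 - 1\right) \left(t{\left(2,m \right)} + T\right) = 7 \left(12 - 1\right) \left(\left(- \frac{77}{8} + 5 \cdot 2\right) + 465\right) = 7 \cdot 11 \left(\left(- \frac{77}{8} + 10\right) + 465\right) = 77 \left(\frac{3}{8} + 465\right) = 77 \cdot \frac{3723}{8} = \frac{286671}{8}$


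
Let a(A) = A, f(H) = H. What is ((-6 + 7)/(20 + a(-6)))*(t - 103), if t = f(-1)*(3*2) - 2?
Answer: -111/14 ≈ -7.9286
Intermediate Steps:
t = -8 (t = -3*2 - 2 = -1*6 - 2 = -6 - 2 = -8)
((-6 + 7)/(20 + a(-6)))*(t - 103) = ((-6 + 7)/(20 - 6))*(-8 - 103) = (1/14)*(-111) = -111/14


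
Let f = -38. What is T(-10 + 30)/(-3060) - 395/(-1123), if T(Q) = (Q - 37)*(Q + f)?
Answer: 2827/11230 ≈ 0.25174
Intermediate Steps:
T(Q) = (-38 + Q)*(-37 + Q) (T(Q) = (Q - 37)*(Q - 38) = (-37 + Q)*(-38 + Q) = (-38 + Q)*(-37 + Q))
T(-10 + 30)/(-3060) - 395/(-1123) = (1406 + (-10 + 30)**2 - 75*(-10 + 30))/(-3060) - 395/(-1123) = (1406 + 20**2 - 75*20)*(-1/3060) - 395*(-1/1123) = (1406 + 400 - 1500)*(-1/3060) + 395/1123 = 306*(-1/3060) + 395/1123 = -1/10 + 395/1123 = 2827/11230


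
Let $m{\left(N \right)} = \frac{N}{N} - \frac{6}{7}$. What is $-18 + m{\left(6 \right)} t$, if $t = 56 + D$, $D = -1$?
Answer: $- \frac{71}{7} \approx -10.143$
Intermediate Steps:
$m{\left(N \right)} = \frac{1}{7}$ ($m{\left(N \right)} = 1 - \frac{6}{7} = \frac{1}{7}$)
$t = 55$ ($t = 56 - 1 = 55$)
$-18 + m{\left(6 \right)} t = -18 + \frac{1}{7} \cdot 55 = -18 + \frac{55}{7} = - \frac{71}{7}$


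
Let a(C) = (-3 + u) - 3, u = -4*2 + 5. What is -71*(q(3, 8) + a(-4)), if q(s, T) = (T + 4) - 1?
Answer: -142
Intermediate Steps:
q(s, T) = 3 + T (q(s, T) = (4 + T) - 1 = 3 + T)
u = -3 (u = -8 + 5 = -3)
a(C) = -9 (a(C) = (-3 - 3) - 3 = -6 - 3 = -9)
-71*(q(3, 8) + a(-4)) = -71*((3 + 8) - 9) = -71*(11 - 9) = -71*2 = -142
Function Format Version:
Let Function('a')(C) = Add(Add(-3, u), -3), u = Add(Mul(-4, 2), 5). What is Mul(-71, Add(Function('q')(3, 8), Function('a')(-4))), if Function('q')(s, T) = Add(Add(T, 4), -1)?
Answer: -142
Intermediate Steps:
Function('q')(s, T) = Add(3, T) (Function('q')(s, T) = Add(Add(4, T), -1) = Add(3, T))
u = -3 (u = Add(-8, 5) = -3)
Function('a')(C) = -9 (Function('a')(C) = Add(Add(-3, -3), -3) = Add(-6, -3) = -9)
Mul(-71, Add(Function('q')(3, 8), Function('a')(-4))) = Mul(-71, Add(Add(3, 8), -9)) = Mul(-71, Add(11, -9)) = Mul(-71, 2) = -142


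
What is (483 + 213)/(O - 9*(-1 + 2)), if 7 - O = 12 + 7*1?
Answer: -232/7 ≈ -33.143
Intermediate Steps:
O = -12 (O = 7 - (12 + 7*1) = 7 - (12 + 7) = 7 - 1*19 = 7 - 19 = -12)
(483 + 213)/(O - 9*(-1 + 2)) = (483 + 213)/(-12 - 9*(-1 + 2)) = 696/(-12 - 9*1) = 696/(-12 - 9) = 696/(-21) = 696*(-1/21) = -232/7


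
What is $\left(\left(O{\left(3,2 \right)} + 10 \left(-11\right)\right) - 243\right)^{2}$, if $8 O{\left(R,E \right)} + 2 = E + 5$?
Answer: $\frac{7946761}{64} \approx 1.2417 \cdot 10^{5}$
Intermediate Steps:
$O{\left(R,E \right)} = \frac{3}{8} + \frac{E}{8}$ ($O{\left(R,E \right)} = - \frac{1}{4} + \frac{E + 5}{8} = - \frac{1}{4} + \frac{5 + E}{8} = - \frac{1}{4} + \left(\frac{5}{8} + \frac{E}{8}\right) = \frac{3}{8} + \frac{E}{8}$)
$\left(\left(O{\left(3,2 \right)} + 10 \left(-11\right)\right) - 243\right)^{2} = \left(\left(\left(\frac{3}{8} + \frac{1}{8} \cdot 2\right) + 10 \left(-11\right)\right) - 243\right)^{2} = \left(\left(\left(\frac{3}{8} + \frac{1}{4}\right) - 110\right) - 243\right)^{2} = \left(\left(\frac{5}{8} - 110\right) - 243\right)^{2} = \left(- \frac{875}{8} - 243\right)^{2} = \left(- \frac{2819}{8}\right)^{2} = \frac{7946761}{64}$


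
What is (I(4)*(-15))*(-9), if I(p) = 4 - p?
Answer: 0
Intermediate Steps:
(I(4)*(-15))*(-9) = ((4 - 1*4)*(-15))*(-9) = ((4 - 4)*(-15))*(-9) = (0*(-15))*(-9) = 0*(-9) = 0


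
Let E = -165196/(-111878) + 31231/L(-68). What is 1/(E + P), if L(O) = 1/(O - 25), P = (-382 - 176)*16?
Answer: -55939/162973215331 ≈ -3.4324e-7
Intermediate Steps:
P = -8928 (P = -558*16 = -8928)
L(O) = 1/(-25 + O)
E = -162473791939/55939 (E = -165196/(-111878) + 31231/(1/(-25 - 68)) = -165196*(-1/111878) + 31231/(1/(-93)) = 82598/55939 + 31231/(-1/93) = 82598/55939 + 31231*(-93) = 82598/55939 - 2904483 = -162473791939/55939 ≈ -2.9045e+6)
1/(E + P) = 1/(-162473791939/55939 - 8928) = 1/(-162973215331/55939) = -55939/162973215331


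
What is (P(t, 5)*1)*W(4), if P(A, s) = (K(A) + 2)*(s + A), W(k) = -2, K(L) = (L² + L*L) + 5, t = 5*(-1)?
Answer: 0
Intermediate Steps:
t = -5
K(L) = 5 + 2*L² (K(L) = (L² + L²) + 5 = 2*L² + 5 = 5 + 2*L²)
P(A, s) = (7 + 2*A²)*(A + s) (P(A, s) = ((5 + 2*A²) + 2)*(s + A) = (7 + 2*A²)*(A + s))
(P(t, 5)*1)*W(4) = ((2*(-5)³ + 7*(-5) + 7*5 + 2*5*(-5)²)*1)*(-2) = ((2*(-125) - 35 + 35 + 2*5*25)*1)*(-2) = ((-250 - 35 + 35 + 250)*1)*(-2) = (0*1)*(-2) = 0*(-2) = 0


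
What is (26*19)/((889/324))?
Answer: 160056/889 ≈ 180.04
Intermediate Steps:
(26*19)/((889/324)) = 494/((889*(1/324))) = 494/(889/324) = 494*(324/889) = 160056/889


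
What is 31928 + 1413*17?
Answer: 55949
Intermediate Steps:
31928 + 1413*17 = 31928 + 24021 = 55949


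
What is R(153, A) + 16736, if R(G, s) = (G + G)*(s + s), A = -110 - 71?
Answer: -94036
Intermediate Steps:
A = -181
R(G, s) = 4*G*s (R(G, s) = (2*G)*(2*s) = 4*G*s)
R(153, A) + 16736 = 4*153*(-181) + 16736 = -110772 + 16736 = -94036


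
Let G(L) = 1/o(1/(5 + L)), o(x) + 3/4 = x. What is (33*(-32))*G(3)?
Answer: 8448/5 ≈ 1689.6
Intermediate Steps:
o(x) = -¾ + x
G(L) = 1/(-¾ + 1/(5 + L))
(33*(-32))*G(3) = (33*(-32))*(4*(-5 - 1*3)/(11 + 3*3)) = -4224*(-5 - 3)/(11 + 9) = -4224*(-8)/20 = -1056*(-8/5) = 8448/5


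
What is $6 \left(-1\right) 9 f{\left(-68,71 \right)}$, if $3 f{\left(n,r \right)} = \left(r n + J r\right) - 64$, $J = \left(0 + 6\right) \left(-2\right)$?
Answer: $103392$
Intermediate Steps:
$J = -12$ ($J = 6 \left(-2\right) = -12$)
$f{\left(n,r \right)} = - \frac{64}{3} - 4 r + \frac{n r}{3}$ ($f{\left(n,r \right)} = \frac{\left(r n - 12 r\right) - 64}{3} = \frac{\left(n r - 12 r\right) - 64}{3} = \frac{\left(- 12 r + n r\right) - 64}{3} = \frac{-64 - 12 r + n r}{3} = - \frac{64}{3} - 4 r + \frac{n r}{3}$)
$6 \left(-1\right) 9 f{\left(-68,71 \right)} = 6 \left(-1\right) 9 \left(- \frac{64}{3} - 284 + \frac{1}{3} \left(-68\right) 71\right) = \left(-6\right) 9 \left(- \frac{64}{3} - 284 - \frac{4828}{3}\right) = \left(-54\right) \left(- \frac{5744}{3}\right) = 103392$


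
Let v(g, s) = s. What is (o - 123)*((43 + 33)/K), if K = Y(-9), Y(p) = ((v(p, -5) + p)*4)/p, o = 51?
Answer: -6156/7 ≈ -879.43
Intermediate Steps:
Y(p) = (-20 + 4*p)/p (Y(p) = ((-5 + p)*4)/p = (-20 + 4*p)/p)
K = 56/9 (K = 4 - 20/(-9) = 4 - 20*(-⅑) = 4 + 20/9 = 56/9 ≈ 6.2222)
(o - 123)*((43 + 33)/K) = (51 - 123)*((43 + 33)/(56/9)) = -5472*9/56 = -72*171/14 = -6156/7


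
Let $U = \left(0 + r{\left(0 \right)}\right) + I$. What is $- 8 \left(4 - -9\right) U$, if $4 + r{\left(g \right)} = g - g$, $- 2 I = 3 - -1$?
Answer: $624$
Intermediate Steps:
$I = -2$ ($I = - \frac{3 - -1}{2} = - \frac{3 + 1}{2} = \left(- \frac{1}{2}\right) 4 = -2$)
$r{\left(g \right)} = -4$ ($r{\left(g \right)} = -4 + \left(g - g\right) = -4 + 0 = -4$)
$U = -6$ ($U = \left(0 - 4\right) - 2 = -4 - 2 = -6$)
$- 8 \left(4 - -9\right) U = - 8 \left(4 - -9\right) \left(-6\right) = - 8 \left(4 + 9\right) \left(-6\right) = \left(-8\right) 13 \left(-6\right) = \left(-104\right) \left(-6\right) = 624$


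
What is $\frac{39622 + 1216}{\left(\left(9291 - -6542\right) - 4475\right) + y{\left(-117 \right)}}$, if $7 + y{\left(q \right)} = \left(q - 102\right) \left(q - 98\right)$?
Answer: $\frac{2917}{4174} \approx 0.69885$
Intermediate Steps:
$y{\left(q \right)} = -7 + \left(-102 + q\right) \left(-98 + q\right)$ ($y{\left(q \right)} = -7 + \left(q - 102\right) \left(q - 98\right) = -7 + \left(-102 + q\right) \left(-98 + q\right)$)
$\frac{39622 + 1216}{\left(\left(9291 - -6542\right) - 4475\right) + y{\left(-117 \right)}} = \frac{39622 + 1216}{\left(\left(9291 - -6542\right) - 4475\right) + \left(9989 + \left(-117\right)^{2} - -23400\right)} = \frac{40838}{\left(\left(9291 + 6542\right) - 4475\right) + \left(9989 + 13689 + 23400\right)} = \frac{40838}{\left(15833 - 4475\right) + 47078} = \frac{40838}{11358 + 47078} = \frac{40838}{58436} = 40838 \cdot \frac{1}{58436} = \frac{2917}{4174}$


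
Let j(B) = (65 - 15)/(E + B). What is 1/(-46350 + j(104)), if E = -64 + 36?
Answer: -38/1761275 ≈ -2.1575e-5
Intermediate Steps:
E = -28
j(B) = 50/(-28 + B) (j(B) = (65 - 15)/(-28 + B) = 50/(-28 + B))
1/(-46350 + j(104)) = 1/(-46350 + 50/(-28 + 104)) = 1/(-46350 + 50/76) = 1/(-46350 + 50*(1/76)) = 1/(-46350 + 25/38) = 1/(-1761275/38) = -38/1761275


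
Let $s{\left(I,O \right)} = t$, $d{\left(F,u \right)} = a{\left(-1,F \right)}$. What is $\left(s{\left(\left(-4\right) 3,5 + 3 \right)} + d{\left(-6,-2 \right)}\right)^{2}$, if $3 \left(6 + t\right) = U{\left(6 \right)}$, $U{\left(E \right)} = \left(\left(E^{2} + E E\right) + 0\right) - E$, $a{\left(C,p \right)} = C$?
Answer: $225$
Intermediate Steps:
$d{\left(F,u \right)} = -1$
$U{\left(E \right)} = - E + 2 E^{2}$ ($U{\left(E \right)} = \left(\left(E^{2} + E^{2}\right) + 0\right) - E = \left(2 E^{2} + 0\right) - E = 2 E^{2} - E = - E + 2 E^{2}$)
$t = 16$ ($t = -6 + \frac{6 \left(-1 + 2 \cdot 6\right)}{3} = -6 + \frac{6 \left(-1 + 12\right)}{3} = -6 + \frac{6 \cdot 11}{3} = -6 + \frac{1}{3} \cdot 66 = -6 + 22 = 16$)
$s{\left(I,O \right)} = 16$
$\left(s{\left(\left(-4\right) 3,5 + 3 \right)} + d{\left(-6,-2 \right)}\right)^{2} = \left(16 - 1\right)^{2} = 15^{2} = 225$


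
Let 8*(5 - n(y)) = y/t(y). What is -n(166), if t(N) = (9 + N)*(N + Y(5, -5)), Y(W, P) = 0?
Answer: -6999/1400 ≈ -4.9993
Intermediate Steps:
t(N) = N*(9 + N) (t(N) = (9 + N)*(N + 0) = (9 + N)*N = N*(9 + N))
n(y) = 5 - 1/(8*(9 + y)) (n(y) = 5 - y/(8*(y*(9 + y))) = 5 - y*1/(y*(9 + y))/8 = 5 - 1/(8*(9 + y)))
-n(166) = -(359 + 40*166)/(8*(9 + 166)) = -(359 + 6640)/(8*175) = -6999/(8*175) = -1*6999/1400 = -6999/1400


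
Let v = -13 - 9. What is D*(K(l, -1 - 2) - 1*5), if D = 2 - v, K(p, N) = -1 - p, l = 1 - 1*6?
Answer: -24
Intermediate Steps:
l = -5 (l = 1 - 6 = -5)
v = -22
D = 24 (D = 2 - 1*(-22) = 2 + 22 = 24)
D*(K(l, -1 - 2) - 1*5) = 24*((-1 - 1*(-5)) - 1*5) = 24*((-1 + 5) - 5) = 24*(4 - 5) = 24*(-1) = -24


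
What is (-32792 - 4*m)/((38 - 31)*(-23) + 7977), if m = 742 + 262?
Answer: -4601/977 ≈ -4.7093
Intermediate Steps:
m = 1004
(-32792 - 4*m)/((38 - 31)*(-23) + 7977) = (-32792 - 4*1004)/((38 - 31)*(-23) + 7977) = (-32792 - 4016)/(7*(-23) + 7977) = -36808/(-161 + 7977) = -36808/7816 = -36808*1/7816 = -4601/977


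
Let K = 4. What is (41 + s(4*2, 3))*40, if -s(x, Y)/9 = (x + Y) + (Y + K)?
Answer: -4840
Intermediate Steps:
s(x, Y) = -36 - 18*Y - 9*x (s(x, Y) = -9*((x + Y) + (Y + 4)) = -9*((Y + x) + (4 + Y)) = -9*(4 + x + 2*Y) = -36 - 18*Y - 9*x)
(41 + s(4*2, 3))*40 = (41 + (-36 - 18*3 - 36*2))*40 = (41 + (-36 - 54 - 9*8))*40 = (41 + (-36 - 54 - 72))*40 = (41 - 162)*40 = -121*40 = -4840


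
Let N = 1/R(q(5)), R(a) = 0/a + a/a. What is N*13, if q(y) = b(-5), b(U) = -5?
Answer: 13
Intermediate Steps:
q(y) = -5
R(a) = 1 (R(a) = 0 + 1 = 1)
N = 1 (N = 1/1 = 1)
N*13 = 1*13 = 13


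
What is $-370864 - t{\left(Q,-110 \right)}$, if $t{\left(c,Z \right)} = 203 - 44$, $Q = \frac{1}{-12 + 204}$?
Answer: $-371023$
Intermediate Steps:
$Q = \frac{1}{192} \approx 0.0052083$
$t{\left(c,Z \right)} = 159$ ($t{\left(c,Z \right)} = 203 - 44 = 159$)
$-370864 - t{\left(Q,-110 \right)} = -370864 - 159 = -371023$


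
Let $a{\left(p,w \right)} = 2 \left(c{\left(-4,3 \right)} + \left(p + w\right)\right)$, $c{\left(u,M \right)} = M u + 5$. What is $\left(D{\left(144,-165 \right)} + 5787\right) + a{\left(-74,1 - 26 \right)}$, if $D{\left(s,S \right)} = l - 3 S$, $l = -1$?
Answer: $6069$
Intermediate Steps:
$c{\left(u,M \right)} = 5 + M u$
$D{\left(s,S \right)} = -1 - 3 S$
$a{\left(p,w \right)} = -14 + 2 p + 2 w$ ($a{\left(p,w \right)} = 2 \left(\left(5 + 3 \left(-4\right)\right) + \left(p + w\right)\right) = 2 \left(\left(5 - 12\right) + \left(p + w\right)\right) = 2 \left(-7 + \left(p + w\right)\right) = 2 \left(-7 + p + w\right) = -14 + 2 p + 2 w$)
$\left(D{\left(144,-165 \right)} + 5787\right) + a{\left(-74,1 - 26 \right)} = \left(\left(-1 - -495\right) + 5787\right) + \left(-14 + 2 \left(-74\right) + 2 \left(1 - 26\right)\right) = \left(\left(-1 + 495\right) + 5787\right) - 212 = \left(494 + 5787\right) - 212 = 6281 - 212 = 6069$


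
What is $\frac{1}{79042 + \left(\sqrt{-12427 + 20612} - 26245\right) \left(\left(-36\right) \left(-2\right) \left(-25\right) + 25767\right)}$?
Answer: $- \frac{628934873}{395554372871652664} - \frac{23967 \sqrt{8185}}{395554372871652664} \approx -1.5955 \cdot 10^{-9}$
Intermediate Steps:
$\frac{1}{79042 + \left(\sqrt{-12427 + 20612} - 26245\right) \left(\left(-36\right) \left(-2\right) \left(-25\right) + 25767\right)} = \frac{1}{79042 + \left(\sqrt{8185} - 26245\right) \left(72 \left(-25\right) + 25767\right)} = \frac{1}{79042 + \left(-26245 + \sqrt{8185}\right) \left(-1800 + 25767\right)} = \frac{1}{79042 + \left(-26245 + \sqrt{8185}\right) 23967} = \frac{1}{79042 - \left(629013915 - 23967 \sqrt{8185}\right)} = \frac{1}{-628934873 + 23967 \sqrt{8185}}$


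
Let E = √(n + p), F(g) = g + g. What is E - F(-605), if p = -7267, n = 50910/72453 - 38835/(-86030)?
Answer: 1210 + I*√1254631702458430702490/415542106 ≈ 1210.0 + 85.24*I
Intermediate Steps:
n = 479566637/415542106 (n = 50910*(1/72453) - 38835*(-1/86030) = 16970/24151 + 7767/17206 = 479566637/415542106 ≈ 1.1541)
F(g) = 2*g
E = I*√1254631702458430702490/415542106 (E = √(479566637/415542106 - 7267) = √(-3019264917665/415542106) = I*√1254631702458430702490/415542106 ≈ 85.24*I)
E - F(-605) = I*√1254631702458430702490/415542106 - 2*(-605) = I*√1254631702458430702490/415542106 - 1*(-1210) = I*√1254631702458430702490/415542106 + 1210 = 1210 + I*√1254631702458430702490/415542106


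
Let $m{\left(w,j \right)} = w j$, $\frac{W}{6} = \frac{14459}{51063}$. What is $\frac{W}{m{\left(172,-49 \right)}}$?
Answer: $- \frac{14459}{71726494} \approx -0.00020159$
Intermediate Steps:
$W = \frac{28918}{17021}$ ($W = 6 \cdot \frac{14459}{51063} = \frac{28918}{17021} \approx 1.699$)
$m{\left(w,j \right)} = j w$
$\frac{W}{m{\left(172,-49 \right)}} = \frac{28918}{17021 \left(\left(-49\right) 172\right)} = \frac{28918}{17021 \left(-8428\right)} = \frac{28918}{17021} \left(- \frac{1}{8428}\right) = - \frac{14459}{71726494}$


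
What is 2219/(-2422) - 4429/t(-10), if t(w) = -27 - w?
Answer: 1527045/5882 ≈ 259.61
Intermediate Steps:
2219/(-2422) - 4429/t(-10) = 2219/(-2422) - 4429/(-27 - 1*(-10)) = 2219*(-1/2422) - 4429/(-27 + 10) = -317/346 - 4429/(-17) = -317/346 - 4429*(-1/17) = -317/346 + 4429/17 = 1527045/5882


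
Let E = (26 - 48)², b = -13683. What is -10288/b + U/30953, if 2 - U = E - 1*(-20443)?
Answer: 32127689/423529899 ≈ 0.075857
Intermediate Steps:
E = 484 (E = (-22)² = 484)
U = -20925 (U = 2 - (484 - 1*(-20443)) = 2 - (484 + 20443) = 2 - 1*20927 = 2 - 20927 = -20925)
-10288/b + U/30953 = -10288/(-13683) - 20925/30953 = -10288*(-1/13683) - 20925*1/30953 = 10288/13683 - 20925/30953 = 32127689/423529899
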